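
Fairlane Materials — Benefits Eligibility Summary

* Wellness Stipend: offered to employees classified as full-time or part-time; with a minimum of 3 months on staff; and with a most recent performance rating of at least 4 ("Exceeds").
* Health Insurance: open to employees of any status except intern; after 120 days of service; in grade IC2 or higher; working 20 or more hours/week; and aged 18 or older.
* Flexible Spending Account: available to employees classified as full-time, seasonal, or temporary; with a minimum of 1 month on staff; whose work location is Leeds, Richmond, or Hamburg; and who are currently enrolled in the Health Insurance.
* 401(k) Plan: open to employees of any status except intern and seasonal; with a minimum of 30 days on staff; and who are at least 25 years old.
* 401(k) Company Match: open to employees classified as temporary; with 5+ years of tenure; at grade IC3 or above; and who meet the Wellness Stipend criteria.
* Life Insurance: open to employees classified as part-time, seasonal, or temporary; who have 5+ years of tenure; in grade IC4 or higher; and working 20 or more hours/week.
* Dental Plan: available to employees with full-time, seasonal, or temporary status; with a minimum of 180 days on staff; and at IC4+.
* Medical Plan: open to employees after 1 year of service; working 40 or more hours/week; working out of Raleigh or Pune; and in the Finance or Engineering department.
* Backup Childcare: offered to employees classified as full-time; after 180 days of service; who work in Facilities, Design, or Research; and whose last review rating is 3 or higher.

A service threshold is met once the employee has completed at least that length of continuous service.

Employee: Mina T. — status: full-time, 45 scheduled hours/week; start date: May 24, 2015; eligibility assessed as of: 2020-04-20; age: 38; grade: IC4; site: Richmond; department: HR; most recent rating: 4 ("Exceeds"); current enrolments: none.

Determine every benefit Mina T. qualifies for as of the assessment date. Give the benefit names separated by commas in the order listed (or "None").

Wellness Stipend, Health Insurance, 401(k) Plan, Dental Plan

Service from May 24, 2015 to 2020-04-20: 1793 days.
Wellness Stipend — status full-time ✓; service 1793 days ≥ 3 months (≈90 days) ✓; rating 4 ≥ 4 ✓ → eligible.
Health Insurance — status full-time ✓ (not excluded); service 1793 days ≥ 120 days ✓; grade IC4 ≥ IC2 ✓; 45 hrs/wk ≥ 20 ✓; age 38 ≥ 18 ✓ → eligible.
Flexible Spending Account — status full-time ✓; service 1793 days ≥ 1 month (≈30 days) ✓; site Richmond ✓; not enrolled in Health Insurance ✗ → not eligible.
401(k) Plan — status full-time ✓ (not excluded); service 1793 days ≥ 30 days ✓; age 38 ≥ 25 ✓ → eligible.
401(k) Company Match — status full-time ✗ (requires temporary) → not eligible.
Life Insurance — status full-time ✗ (requires part-time, seasonal, or temporary) → not eligible.
Dental Plan — status full-time ✓; service 1793 days ≥ 180 days ✓; grade IC4 ≥ IC4 ✓ → eligible.
Medical Plan — service 1793 days ≥ 1 year (≈365 days) ✓; 45 hrs/wk ≥ 40 ✓; site Richmond ✗ (not Raleigh or Pune) → not eligible.
Backup Childcare — status full-time ✓; service 1793 days ≥ 180 days ✓; dept HR ✗ → not eligible.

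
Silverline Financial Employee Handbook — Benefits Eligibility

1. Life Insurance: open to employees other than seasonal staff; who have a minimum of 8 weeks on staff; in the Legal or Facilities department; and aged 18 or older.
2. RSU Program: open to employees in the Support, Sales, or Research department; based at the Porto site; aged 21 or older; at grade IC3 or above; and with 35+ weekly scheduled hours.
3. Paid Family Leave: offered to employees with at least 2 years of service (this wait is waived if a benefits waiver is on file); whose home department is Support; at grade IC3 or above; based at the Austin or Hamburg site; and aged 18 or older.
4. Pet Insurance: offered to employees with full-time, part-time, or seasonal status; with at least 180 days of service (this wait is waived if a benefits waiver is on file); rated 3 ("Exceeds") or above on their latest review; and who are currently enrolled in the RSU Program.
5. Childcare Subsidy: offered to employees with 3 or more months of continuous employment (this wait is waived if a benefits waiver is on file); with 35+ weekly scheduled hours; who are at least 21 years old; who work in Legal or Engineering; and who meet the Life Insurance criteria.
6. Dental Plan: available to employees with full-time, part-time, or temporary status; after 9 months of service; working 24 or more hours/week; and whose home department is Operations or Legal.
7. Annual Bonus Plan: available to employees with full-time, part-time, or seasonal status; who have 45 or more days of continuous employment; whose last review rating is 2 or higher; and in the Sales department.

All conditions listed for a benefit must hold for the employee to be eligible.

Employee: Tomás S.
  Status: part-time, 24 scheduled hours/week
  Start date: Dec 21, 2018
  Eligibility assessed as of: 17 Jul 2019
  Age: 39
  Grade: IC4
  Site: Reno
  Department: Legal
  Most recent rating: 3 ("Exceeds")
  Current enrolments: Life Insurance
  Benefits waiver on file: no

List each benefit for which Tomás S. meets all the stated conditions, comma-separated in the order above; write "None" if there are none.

Life Insurance

Service from Dec 21, 2018 to 17 Jul 2019: 208 days.
Life Insurance — status part-time ✓ (not excluded); service 208 days ≥ 8 weeks (≈56 days) ✓; dept Legal ✓; age 39 ≥ 18 ✓ → eligible.
RSU Program — dept Legal ✗ → not eligible.
Paid Family Leave — no waiver, service 208 days < 2 years (≈730 days) ✗ → not eligible.
Pet Insurance — status part-time ✓; no waiver, service 208 days ≥ 180 days ✓; rating 3 ≥ 3 ✓; not enrolled in RSU Program ✗ → not eligible.
Childcare Subsidy — no waiver, service 208 days ≥ 3 months (≈90 days) ✓; 24 hrs/wk < 35 ✗ → not eligible.
Dental Plan — status part-time ✓; service 208 days < 9 months (≈270 days) ✗ → not eligible.
Annual Bonus Plan — status part-time ✓; service 208 days ≥ 45 days ✓; rating 3 ≥ 2 ✓; dept Legal ✗ → not eligible.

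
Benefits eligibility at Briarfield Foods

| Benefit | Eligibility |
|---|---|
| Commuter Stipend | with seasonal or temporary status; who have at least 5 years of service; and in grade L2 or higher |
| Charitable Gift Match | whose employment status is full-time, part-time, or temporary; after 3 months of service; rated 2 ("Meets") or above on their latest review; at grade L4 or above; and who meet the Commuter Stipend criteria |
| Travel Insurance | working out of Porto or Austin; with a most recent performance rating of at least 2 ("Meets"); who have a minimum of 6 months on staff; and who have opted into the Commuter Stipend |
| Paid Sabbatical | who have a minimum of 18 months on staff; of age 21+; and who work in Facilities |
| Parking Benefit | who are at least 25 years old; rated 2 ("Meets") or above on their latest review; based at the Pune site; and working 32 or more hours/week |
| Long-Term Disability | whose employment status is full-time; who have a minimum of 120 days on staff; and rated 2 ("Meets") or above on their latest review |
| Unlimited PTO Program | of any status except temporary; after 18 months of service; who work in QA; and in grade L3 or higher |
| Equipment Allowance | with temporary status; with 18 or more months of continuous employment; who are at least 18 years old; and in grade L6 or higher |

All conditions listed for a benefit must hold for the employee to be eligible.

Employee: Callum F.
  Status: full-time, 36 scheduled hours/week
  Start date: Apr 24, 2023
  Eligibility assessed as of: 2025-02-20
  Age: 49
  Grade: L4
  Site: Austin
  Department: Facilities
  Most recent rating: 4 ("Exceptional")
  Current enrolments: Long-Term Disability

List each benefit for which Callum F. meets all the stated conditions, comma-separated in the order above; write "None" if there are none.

Paid Sabbatical, Long-Term Disability

Service from Apr 24, 2023 to 2025-02-20: 668 days.
Commuter Stipend — status full-time ✗ (requires seasonal or temporary) → not eligible.
Charitable Gift Match — status full-time ✓; service 668 days ≥ 3 months (≈90 days) ✓; rating 4 ≥ 2 ✓; grade L4 ≥ L4 ✓; not eligible for Commuter Stipend ✗ → not eligible.
Travel Insurance — site Austin ✓; rating 4 ≥ 2 ✓; service 668 days ≥ 6 months (≈180 days) ✓; not enrolled in Commuter Stipend ✗ → not eligible.
Paid Sabbatical — service 668 days ≥ 18 months (≈540 days) ✓; age 49 ≥ 21 ✓; dept Facilities ✓ → eligible.
Parking Benefit — age 49 ≥ 25 ✓; rating 4 ≥ 2 ✓; site Austin ✗ (not Pune) → not eligible.
Long-Term Disability — status full-time ✓; service 668 days ≥ 120 days ✓; rating 4 ≥ 2 ✓ → eligible.
Unlimited PTO Program — status full-time ✓ (not excluded); service 668 days ≥ 18 months (≈540 days) ✓; dept Facilities ✗ → not eligible.
Equipment Allowance — status full-time ✗ (requires temporary) → not eligible.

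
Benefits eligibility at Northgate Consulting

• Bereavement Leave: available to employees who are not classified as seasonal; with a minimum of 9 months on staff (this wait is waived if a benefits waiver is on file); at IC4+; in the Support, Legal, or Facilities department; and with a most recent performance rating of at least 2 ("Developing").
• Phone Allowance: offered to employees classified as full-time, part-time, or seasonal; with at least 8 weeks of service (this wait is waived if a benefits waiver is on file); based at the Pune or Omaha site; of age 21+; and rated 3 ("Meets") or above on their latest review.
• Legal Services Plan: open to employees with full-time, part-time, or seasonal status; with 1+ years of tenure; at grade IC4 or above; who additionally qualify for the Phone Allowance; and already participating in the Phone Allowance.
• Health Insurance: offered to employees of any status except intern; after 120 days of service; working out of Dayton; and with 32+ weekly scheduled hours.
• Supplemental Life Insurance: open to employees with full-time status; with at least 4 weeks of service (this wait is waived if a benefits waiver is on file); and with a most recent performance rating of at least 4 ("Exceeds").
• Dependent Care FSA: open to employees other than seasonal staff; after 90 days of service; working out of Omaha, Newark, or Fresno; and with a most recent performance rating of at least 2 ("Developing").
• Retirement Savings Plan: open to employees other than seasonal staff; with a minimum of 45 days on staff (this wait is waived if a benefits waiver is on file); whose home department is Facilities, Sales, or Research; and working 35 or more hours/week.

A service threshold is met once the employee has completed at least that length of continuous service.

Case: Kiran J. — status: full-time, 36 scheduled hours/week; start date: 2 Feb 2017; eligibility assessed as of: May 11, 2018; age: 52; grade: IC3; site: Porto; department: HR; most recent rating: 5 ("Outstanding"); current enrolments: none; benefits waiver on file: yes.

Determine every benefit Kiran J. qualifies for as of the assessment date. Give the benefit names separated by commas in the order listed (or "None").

Service from 2 Feb 2017 to May 11, 2018: 463 days.
Bereavement Leave — status full-time ✓ (not excluded); benefits waiver on file ✓; grade IC3 < IC4 ✗ → not eligible.
Phone Allowance — status full-time ✓; benefits waiver on file ✓; site Porto ✗ (not Pune or Omaha) → not eligible.
Legal Services Plan — status full-time ✓; service 463 days ≥ 1 year (≈365 days) ✓; grade IC3 < IC4 ✗ → not eligible.
Health Insurance — status full-time ✓ (not excluded); service 463 days ≥ 120 days ✓; site Porto ✗ (not Dayton) → not eligible.
Supplemental Life Insurance — status full-time ✓; benefits waiver on file ✓; rating 5 ≥ 4 ✓ → eligible.
Dependent Care FSA — status full-time ✓ (not excluded); service 463 days ≥ 90 days ✓; site Porto ✗ (not Omaha, Newark, or Fresno) → not eligible.
Retirement Savings Plan — status full-time ✓ (not excluded); benefits waiver on file ✓; dept HR ✗ → not eligible.

Supplemental Life Insurance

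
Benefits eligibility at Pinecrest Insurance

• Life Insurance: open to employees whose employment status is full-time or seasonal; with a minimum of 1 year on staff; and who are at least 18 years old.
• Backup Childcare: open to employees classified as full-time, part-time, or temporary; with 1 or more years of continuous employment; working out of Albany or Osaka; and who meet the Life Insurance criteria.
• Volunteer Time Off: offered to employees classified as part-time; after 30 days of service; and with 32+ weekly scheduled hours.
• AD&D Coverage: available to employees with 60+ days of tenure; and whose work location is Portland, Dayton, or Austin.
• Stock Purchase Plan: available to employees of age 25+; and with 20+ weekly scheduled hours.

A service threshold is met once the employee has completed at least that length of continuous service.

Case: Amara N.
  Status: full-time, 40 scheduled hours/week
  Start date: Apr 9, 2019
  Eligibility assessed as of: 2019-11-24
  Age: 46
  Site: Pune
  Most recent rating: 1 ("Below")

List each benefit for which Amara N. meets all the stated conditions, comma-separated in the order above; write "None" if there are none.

Service from Apr 9, 2019 to 2019-11-24: 229 days.
Life Insurance — status full-time ✓; service 229 days < 1 year (≈365 days) ✗ → not eligible.
Backup Childcare — status full-time ✓; service 229 days < 1 year (≈365 days) ✗ → not eligible.
Volunteer Time Off — status full-time ✗ (requires part-time) → not eligible.
AD&D Coverage — service 229 days ≥ 60 days ✓; site Pune ✗ (not Portland, Dayton, or Austin) → not eligible.
Stock Purchase Plan — age 46 ≥ 25 ✓; 40 hrs/wk ≥ 20 ✓ → eligible.

Stock Purchase Plan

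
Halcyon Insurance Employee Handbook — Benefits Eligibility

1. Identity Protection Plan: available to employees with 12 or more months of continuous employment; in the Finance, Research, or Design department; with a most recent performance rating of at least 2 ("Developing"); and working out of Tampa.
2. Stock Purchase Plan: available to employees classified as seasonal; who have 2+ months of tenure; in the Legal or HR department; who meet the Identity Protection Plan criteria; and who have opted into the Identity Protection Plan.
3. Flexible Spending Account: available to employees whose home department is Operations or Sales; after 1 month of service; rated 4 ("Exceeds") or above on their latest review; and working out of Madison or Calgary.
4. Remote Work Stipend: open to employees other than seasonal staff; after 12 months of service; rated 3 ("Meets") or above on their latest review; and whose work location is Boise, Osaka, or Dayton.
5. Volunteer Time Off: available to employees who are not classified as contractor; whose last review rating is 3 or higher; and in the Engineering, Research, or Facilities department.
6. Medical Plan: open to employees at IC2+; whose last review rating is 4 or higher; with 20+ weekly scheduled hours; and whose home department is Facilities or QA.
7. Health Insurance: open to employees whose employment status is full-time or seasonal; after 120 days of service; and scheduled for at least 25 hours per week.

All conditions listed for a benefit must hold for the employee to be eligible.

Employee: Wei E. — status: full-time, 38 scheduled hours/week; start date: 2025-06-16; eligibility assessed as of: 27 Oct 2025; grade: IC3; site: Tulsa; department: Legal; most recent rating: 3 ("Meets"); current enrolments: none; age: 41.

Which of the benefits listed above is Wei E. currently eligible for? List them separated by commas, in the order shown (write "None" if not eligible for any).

Health Insurance

Service from 2025-06-16 to 27 Oct 2025: 133 days.
Identity Protection Plan — service 133 days < 12 months (≈360 days) ✗ → not eligible.
Stock Purchase Plan — status full-time ✗ (requires seasonal) → not eligible.
Flexible Spending Account — dept Legal ✗ → not eligible.
Remote Work Stipend — status full-time ✓ (not excluded); service 133 days < 12 months (≈360 days) ✗ → not eligible.
Volunteer Time Off — status full-time ✓ (not excluded); rating 3 ≥ 3 ✓; dept Legal ✗ → not eligible.
Medical Plan — grade IC3 ≥ IC2 ✓; rating 3 < 4 ✗ → not eligible.
Health Insurance — status full-time ✓; service 133 days ≥ 120 days ✓; 38 hrs/wk ≥ 25 ✓ → eligible.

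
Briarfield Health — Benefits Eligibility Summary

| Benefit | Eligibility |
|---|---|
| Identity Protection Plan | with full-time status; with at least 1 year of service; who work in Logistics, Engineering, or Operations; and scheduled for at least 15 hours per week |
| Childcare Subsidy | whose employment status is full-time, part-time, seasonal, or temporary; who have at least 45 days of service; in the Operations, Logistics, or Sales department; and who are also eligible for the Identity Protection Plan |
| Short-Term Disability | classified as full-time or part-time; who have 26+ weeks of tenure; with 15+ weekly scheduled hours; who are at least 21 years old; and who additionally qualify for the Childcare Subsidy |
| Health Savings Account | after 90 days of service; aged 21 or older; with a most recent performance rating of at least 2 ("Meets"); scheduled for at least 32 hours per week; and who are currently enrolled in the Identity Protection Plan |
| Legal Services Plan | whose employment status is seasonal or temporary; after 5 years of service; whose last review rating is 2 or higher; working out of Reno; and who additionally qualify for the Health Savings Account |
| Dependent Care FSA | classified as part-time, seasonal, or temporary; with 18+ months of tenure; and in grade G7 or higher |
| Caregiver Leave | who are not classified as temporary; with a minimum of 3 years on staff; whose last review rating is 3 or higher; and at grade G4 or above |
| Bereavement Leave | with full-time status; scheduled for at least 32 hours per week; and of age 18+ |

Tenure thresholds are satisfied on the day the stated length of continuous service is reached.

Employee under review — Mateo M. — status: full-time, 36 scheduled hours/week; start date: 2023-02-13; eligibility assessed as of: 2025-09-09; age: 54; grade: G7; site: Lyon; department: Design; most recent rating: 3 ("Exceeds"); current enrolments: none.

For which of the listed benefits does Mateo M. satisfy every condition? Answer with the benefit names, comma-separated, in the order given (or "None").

Bereavement Leave

Service from 2023-02-13 to 2025-09-09: 939 days.
Identity Protection Plan — status full-time ✓; service 939 days ≥ 1 year (≈365 days) ✓; dept Design ✗ → not eligible.
Childcare Subsidy — status full-time ✓; service 939 days ≥ 45 days ✓; dept Design ✗ → not eligible.
Short-Term Disability — status full-time ✓; service 939 days ≥ 26 weeks (≈182 days) ✓; 36 hrs/wk ≥ 15 ✓; age 54 ≥ 21 ✓; not eligible for Childcare Subsidy ✗ → not eligible.
Health Savings Account — service 939 days ≥ 90 days ✓; age 54 ≥ 21 ✓; rating 3 ≥ 2 ✓; 36 hrs/wk ≥ 32 ✓; not enrolled in Identity Protection Plan ✗ → not eligible.
Legal Services Plan — status full-time ✗ (requires seasonal or temporary) → not eligible.
Dependent Care FSA — status full-time ✗ (requires part-time, seasonal, or temporary) → not eligible.
Caregiver Leave — status full-time ✓ (not excluded); service 939 days < 3 years (≈1095 days) ✗ → not eligible.
Bereavement Leave — status full-time ✓; 36 hrs/wk ≥ 32 ✓; age 54 ≥ 18 ✓ → eligible.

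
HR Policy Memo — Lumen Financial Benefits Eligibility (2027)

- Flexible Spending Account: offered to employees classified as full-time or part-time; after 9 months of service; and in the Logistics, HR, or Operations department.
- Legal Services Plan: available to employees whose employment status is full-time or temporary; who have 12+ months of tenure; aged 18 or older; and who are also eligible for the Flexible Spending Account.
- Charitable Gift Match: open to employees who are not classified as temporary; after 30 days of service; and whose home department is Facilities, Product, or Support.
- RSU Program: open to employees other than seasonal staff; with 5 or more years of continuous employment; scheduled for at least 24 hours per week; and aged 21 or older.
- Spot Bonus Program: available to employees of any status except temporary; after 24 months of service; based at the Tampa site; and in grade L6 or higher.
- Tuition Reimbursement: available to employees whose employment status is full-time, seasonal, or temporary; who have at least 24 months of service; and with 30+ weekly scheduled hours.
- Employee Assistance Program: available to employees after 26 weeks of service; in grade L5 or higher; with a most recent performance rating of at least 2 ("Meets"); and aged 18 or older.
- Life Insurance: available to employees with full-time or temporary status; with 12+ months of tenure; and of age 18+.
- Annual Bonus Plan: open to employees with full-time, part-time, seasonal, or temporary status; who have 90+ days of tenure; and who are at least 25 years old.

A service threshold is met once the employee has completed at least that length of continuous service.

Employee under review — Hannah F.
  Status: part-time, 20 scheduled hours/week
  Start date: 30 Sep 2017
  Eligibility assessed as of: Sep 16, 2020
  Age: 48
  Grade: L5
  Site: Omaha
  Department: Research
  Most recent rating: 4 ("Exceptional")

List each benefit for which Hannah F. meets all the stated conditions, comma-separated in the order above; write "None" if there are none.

Employee Assistance Program, Annual Bonus Plan

Service from 30 Sep 2017 to Sep 16, 2020: 1082 days.
Flexible Spending Account — status part-time ✓; service 1082 days ≥ 9 months (≈270 days) ✓; dept Research ✗ → not eligible.
Legal Services Plan — status part-time ✗ (requires full-time or temporary) → not eligible.
Charitable Gift Match — status part-time ✓ (not excluded); service 1082 days ≥ 30 days ✓; dept Research ✗ → not eligible.
RSU Program — status part-time ✓ (not excluded); service 1082 days < 5 years (≈1825 days) ✗ → not eligible.
Spot Bonus Program — status part-time ✓ (not excluded); service 1082 days ≥ 24 months (≈720 days) ✓; site Omaha ✗ (not Tampa) → not eligible.
Tuition Reimbursement — status part-time ✗ (requires full-time, seasonal, or temporary) → not eligible.
Employee Assistance Program — service 1082 days ≥ 26 weeks (≈182 days) ✓; grade L5 ≥ L5 ✓; rating 4 ≥ 2 ✓; age 48 ≥ 18 ✓ → eligible.
Life Insurance — status part-time ✗ (requires full-time or temporary) → not eligible.
Annual Bonus Plan — status part-time ✓; service 1082 days ≥ 90 days ✓; age 48 ≥ 25 ✓ → eligible.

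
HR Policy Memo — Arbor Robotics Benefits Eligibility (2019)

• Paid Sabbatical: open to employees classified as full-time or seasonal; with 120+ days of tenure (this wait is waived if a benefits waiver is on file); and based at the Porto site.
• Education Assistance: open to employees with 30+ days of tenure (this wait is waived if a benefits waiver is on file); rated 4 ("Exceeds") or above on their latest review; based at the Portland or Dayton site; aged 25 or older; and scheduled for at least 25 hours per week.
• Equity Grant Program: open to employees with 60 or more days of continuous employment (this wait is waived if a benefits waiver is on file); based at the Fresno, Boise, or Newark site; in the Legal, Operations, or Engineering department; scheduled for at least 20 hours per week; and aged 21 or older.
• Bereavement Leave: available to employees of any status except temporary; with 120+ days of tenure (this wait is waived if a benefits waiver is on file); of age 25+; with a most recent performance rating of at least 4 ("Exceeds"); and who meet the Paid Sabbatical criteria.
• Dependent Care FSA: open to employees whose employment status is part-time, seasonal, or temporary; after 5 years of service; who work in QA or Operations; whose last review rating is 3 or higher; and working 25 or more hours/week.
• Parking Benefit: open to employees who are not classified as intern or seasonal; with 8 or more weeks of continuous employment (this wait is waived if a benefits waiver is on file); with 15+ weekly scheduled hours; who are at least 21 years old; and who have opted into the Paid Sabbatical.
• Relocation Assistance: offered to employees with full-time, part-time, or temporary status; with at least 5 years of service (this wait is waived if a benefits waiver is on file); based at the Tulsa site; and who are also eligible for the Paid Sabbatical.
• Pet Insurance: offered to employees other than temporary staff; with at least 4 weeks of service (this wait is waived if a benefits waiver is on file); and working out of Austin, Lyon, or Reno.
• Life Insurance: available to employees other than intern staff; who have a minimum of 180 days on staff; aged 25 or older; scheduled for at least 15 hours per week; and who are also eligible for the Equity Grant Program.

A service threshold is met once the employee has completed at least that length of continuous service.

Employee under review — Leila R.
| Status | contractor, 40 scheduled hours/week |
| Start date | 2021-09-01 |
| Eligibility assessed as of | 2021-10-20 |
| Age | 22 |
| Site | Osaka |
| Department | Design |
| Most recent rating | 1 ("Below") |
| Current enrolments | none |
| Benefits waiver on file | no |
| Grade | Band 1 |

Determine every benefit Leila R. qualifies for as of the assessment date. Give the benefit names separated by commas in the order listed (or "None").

None

Service from 2021-09-01 to 2021-10-20: 49 days.
Paid Sabbatical — status contractor ✗ (requires full-time or seasonal) → not eligible.
Education Assistance — no waiver, service 49 days ≥ 30 days ✓; rating 1 < 4 ✗ → not eligible.
Equity Grant Program — no waiver, service 49 days < 60 days ✗ → not eligible.
Bereavement Leave — status contractor ✓ (not excluded); no waiver, service 49 days < 120 days ✗ → not eligible.
Dependent Care FSA — status contractor ✗ (requires part-time, seasonal, or temporary) → not eligible.
Parking Benefit — status contractor ✓ (not excluded); no waiver, service 49 days < 8 weeks (≈56 days) ✗ → not eligible.
Relocation Assistance — status contractor ✗ (requires full-time, part-time, or temporary) → not eligible.
Pet Insurance — status contractor ✓ (not excluded); no waiver, service 49 days ≥ 4 weeks (≈28 days) ✓; site Osaka ✗ (not Austin, Lyon, or Reno) → not eligible.
Life Insurance — status contractor ✓ (not excluded); service 49 days < 180 days ✗ → not eligible.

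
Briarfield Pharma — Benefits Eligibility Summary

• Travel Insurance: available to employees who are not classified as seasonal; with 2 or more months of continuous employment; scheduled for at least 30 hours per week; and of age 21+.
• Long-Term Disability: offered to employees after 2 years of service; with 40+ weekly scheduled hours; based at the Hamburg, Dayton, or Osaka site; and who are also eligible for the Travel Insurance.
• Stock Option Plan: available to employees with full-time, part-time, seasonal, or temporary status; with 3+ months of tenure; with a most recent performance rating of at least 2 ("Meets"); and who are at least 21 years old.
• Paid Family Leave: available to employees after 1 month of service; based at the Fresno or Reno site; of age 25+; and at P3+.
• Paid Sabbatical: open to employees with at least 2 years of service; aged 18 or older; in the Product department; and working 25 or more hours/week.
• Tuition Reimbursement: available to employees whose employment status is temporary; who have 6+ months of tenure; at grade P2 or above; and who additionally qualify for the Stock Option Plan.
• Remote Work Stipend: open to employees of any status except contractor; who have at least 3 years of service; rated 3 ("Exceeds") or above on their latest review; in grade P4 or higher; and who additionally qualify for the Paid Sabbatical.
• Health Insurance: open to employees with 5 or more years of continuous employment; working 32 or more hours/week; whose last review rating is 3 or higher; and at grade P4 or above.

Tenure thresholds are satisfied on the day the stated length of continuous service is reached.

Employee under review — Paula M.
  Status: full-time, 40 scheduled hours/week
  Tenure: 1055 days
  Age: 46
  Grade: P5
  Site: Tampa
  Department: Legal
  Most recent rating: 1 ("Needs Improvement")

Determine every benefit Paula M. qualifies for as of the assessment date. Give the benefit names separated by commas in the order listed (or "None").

Travel Insurance

Travel Insurance — status full-time ✓ (not excluded); service 1055 days ≥ 2 months (≈60 days) ✓; 40 hrs/wk ≥ 30 ✓; age 46 ≥ 21 ✓ → eligible.
Long-Term Disability — service 1055 days ≥ 2 years (≈730 days) ✓; 40 hrs/wk ≥ 40 ✓; site Tampa ✗ (not Hamburg, Dayton, or Osaka) → not eligible.
Stock Option Plan — status full-time ✓; service 1055 days ≥ 3 months (≈90 days) ✓; rating 1 < 2 ✗ → not eligible.
Paid Family Leave — service 1055 days ≥ 1 month (≈30 days) ✓; site Tampa ✗ (not Fresno or Reno) → not eligible.
Paid Sabbatical — service 1055 days ≥ 2 years (≈730 days) ✓; age 46 ≥ 18 ✓; dept Legal ✗ → not eligible.
Tuition Reimbursement — status full-time ✗ (requires temporary) → not eligible.
Remote Work Stipend — status full-time ✓ (not excluded); service 1055 days < 3 years (≈1095 days) ✗ → not eligible.
Health Insurance — service 1055 days < 5 years (≈1825 days) ✗ → not eligible.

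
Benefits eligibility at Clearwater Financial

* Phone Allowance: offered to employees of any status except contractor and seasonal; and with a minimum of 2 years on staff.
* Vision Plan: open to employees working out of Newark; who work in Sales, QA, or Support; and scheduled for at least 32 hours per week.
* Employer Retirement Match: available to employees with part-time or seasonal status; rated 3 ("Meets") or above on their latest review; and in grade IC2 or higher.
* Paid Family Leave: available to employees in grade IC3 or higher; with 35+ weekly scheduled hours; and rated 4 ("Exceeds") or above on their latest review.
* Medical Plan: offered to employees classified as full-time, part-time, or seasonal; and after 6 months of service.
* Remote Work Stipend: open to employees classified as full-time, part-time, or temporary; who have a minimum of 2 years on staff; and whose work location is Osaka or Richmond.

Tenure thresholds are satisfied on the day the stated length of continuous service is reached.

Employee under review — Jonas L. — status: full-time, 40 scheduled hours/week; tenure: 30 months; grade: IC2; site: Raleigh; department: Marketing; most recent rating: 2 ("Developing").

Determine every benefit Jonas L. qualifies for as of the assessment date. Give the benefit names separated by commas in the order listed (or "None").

Phone Allowance — status full-time ✓ (not excluded); service 30 months ≥ 2 years (≈730 days) ✓ → eligible.
Vision Plan — site Raleigh ✗ (not Newark) → not eligible.
Employer Retirement Match — status full-time ✗ (requires part-time or seasonal) → not eligible.
Paid Family Leave — grade IC2 < IC3 ✗ → not eligible.
Medical Plan — status full-time ✓; service 30 months ≥ 6 months ✓ → eligible.
Remote Work Stipend — status full-time ✓; service 30 months ≥ 2 years (≈730 days) ✓; site Raleigh ✗ (not Osaka or Richmond) → not eligible.

Phone Allowance, Medical Plan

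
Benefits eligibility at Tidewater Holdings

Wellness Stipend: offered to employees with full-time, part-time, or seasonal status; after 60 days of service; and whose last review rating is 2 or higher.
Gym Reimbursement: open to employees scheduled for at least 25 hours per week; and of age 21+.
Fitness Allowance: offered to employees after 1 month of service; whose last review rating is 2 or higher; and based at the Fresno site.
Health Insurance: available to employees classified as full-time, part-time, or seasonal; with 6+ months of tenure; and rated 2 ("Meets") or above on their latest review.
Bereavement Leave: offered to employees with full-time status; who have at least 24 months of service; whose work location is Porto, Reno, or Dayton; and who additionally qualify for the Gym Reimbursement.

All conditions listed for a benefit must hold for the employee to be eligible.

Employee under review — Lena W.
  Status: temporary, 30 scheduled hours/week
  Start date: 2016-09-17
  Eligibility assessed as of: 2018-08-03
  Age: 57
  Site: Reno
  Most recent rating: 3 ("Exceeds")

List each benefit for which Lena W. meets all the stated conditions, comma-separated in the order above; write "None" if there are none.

Gym Reimbursement

Service from 2016-09-17 to 2018-08-03: 685 days.
Wellness Stipend — status temporary ✗ (requires full-time, part-time, or seasonal) → not eligible.
Gym Reimbursement — 30 hrs/wk ≥ 25 ✓; age 57 ≥ 21 ✓ → eligible.
Fitness Allowance — service 685 days ≥ 1 month (≈30 days) ✓; rating 3 ≥ 2 ✓; site Reno ✗ (not Fresno) → not eligible.
Health Insurance — status temporary ✗ (requires full-time, part-time, or seasonal) → not eligible.
Bereavement Leave — status temporary ✗ (requires full-time) → not eligible.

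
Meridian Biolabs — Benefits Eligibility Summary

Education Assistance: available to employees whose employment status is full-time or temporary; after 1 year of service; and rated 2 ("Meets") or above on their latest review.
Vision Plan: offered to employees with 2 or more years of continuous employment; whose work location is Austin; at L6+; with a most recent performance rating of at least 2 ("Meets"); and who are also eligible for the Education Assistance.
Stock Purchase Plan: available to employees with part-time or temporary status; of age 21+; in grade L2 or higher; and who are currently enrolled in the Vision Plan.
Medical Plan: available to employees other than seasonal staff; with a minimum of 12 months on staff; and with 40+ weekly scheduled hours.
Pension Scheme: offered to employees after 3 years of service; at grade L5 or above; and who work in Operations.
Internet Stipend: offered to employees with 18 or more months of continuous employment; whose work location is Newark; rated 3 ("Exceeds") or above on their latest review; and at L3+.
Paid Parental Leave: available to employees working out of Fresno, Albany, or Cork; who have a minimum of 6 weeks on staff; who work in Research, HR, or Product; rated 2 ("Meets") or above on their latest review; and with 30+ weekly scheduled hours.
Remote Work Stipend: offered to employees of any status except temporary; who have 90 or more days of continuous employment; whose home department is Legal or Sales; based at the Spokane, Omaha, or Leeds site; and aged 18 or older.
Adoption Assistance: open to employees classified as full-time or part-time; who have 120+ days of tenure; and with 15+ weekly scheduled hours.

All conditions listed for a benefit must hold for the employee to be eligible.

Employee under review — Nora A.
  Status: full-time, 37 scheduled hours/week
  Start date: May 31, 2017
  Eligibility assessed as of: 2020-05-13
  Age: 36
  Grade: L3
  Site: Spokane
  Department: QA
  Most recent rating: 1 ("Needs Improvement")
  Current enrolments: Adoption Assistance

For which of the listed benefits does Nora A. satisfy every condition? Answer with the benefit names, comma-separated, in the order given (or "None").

Adoption Assistance

Service from May 31, 2017 to 2020-05-13: 1078 days.
Education Assistance — status full-time ✓; service 1078 days ≥ 1 year (≈365 days) ✓; rating 1 < 2 ✗ → not eligible.
Vision Plan — service 1078 days ≥ 2 years (≈730 days) ✓; site Spokane ✗ (not Austin) → not eligible.
Stock Purchase Plan — status full-time ✗ (requires part-time or temporary) → not eligible.
Medical Plan — status full-time ✓ (not excluded); service 1078 days ≥ 12 months (≈360 days) ✓; 37 hrs/wk < 40 ✗ → not eligible.
Pension Scheme — service 1078 days < 3 years (≈1095 days) ✗ → not eligible.
Internet Stipend — service 1078 days ≥ 18 months (≈540 days) ✓; site Spokane ✗ (not Newark) → not eligible.
Paid Parental Leave — site Spokane ✗ (not Fresno, Albany, or Cork) → not eligible.
Remote Work Stipend — status full-time ✓ (not excluded); service 1078 days ≥ 90 days ✓; dept QA ✗ → not eligible.
Adoption Assistance — status full-time ✓; service 1078 days ≥ 120 days ✓; 37 hrs/wk ≥ 15 ✓ → eligible.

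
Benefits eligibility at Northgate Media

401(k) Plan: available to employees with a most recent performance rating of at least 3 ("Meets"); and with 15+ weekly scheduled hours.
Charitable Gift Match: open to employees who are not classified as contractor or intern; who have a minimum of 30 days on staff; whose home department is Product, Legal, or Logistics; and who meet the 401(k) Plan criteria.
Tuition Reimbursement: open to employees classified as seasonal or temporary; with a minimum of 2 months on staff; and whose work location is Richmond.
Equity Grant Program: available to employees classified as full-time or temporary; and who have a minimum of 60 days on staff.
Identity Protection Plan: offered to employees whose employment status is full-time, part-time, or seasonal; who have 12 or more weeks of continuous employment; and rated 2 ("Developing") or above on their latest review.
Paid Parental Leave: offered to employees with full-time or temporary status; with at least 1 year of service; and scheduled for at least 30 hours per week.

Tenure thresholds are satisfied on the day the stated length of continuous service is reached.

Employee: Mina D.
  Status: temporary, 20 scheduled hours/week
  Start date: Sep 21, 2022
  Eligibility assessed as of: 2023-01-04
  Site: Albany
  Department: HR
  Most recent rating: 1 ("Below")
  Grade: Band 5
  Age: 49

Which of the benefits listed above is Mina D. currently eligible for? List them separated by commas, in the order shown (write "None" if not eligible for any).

Service from Sep 21, 2022 to 2023-01-04: 105 days.
401(k) Plan — rating 1 < 3 ✗ → not eligible.
Charitable Gift Match — status temporary ✓ (not excluded); service 105 days ≥ 30 days ✓; dept HR ✗ → not eligible.
Tuition Reimbursement — status temporary ✓; service 105 days ≥ 2 months (≈60 days) ✓; site Albany ✗ (not Richmond) → not eligible.
Equity Grant Program — status temporary ✓; service 105 days ≥ 60 days ✓ → eligible.
Identity Protection Plan — status temporary ✗ (requires full-time, part-time, or seasonal) → not eligible.
Paid Parental Leave — status temporary ✓; service 105 days < 1 year (≈365 days) ✗ → not eligible.

Equity Grant Program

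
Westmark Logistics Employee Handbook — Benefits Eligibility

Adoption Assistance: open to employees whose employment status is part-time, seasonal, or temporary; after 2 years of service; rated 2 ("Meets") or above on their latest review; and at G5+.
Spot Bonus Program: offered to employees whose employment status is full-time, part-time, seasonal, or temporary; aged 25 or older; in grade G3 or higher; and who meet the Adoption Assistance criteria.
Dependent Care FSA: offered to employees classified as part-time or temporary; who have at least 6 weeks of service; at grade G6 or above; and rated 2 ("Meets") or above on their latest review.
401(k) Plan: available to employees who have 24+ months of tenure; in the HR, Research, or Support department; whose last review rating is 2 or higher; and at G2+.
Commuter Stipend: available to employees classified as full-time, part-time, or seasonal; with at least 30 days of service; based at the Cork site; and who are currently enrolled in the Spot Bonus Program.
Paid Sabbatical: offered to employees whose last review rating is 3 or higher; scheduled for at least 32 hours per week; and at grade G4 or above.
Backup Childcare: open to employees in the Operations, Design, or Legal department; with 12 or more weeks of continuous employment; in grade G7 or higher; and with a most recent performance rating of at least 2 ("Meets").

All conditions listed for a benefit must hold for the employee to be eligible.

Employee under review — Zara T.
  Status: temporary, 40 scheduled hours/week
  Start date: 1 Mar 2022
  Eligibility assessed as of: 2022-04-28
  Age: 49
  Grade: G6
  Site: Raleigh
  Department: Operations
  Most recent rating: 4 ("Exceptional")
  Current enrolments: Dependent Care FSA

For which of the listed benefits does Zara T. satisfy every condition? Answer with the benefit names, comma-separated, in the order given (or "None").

Dependent Care FSA, Paid Sabbatical

Service from 1 Mar 2022 to 2022-04-28: 58 days.
Adoption Assistance — status temporary ✓; service 58 days < 2 years (≈730 days) ✗ → not eligible.
Spot Bonus Program — status temporary ✓; age 49 ≥ 25 ✓; grade G6 ≥ G3 ✓; not eligible for Adoption Assistance ✗ → not eligible.
Dependent Care FSA — status temporary ✓; service 58 days ≥ 6 weeks (≈42 days) ✓; grade G6 ≥ G6 ✓; rating 4 ≥ 2 ✓ → eligible.
401(k) Plan — service 58 days < 24 months (≈720 days) ✗ → not eligible.
Commuter Stipend — status temporary ✗ (requires full-time, part-time, or seasonal) → not eligible.
Paid Sabbatical — rating 4 ≥ 3 ✓; 40 hrs/wk ≥ 32 ✓; grade G6 ≥ G4 ✓ → eligible.
Backup Childcare — dept Operations ✓; service 58 days < 12 weeks (≈84 days) ✗ → not eligible.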